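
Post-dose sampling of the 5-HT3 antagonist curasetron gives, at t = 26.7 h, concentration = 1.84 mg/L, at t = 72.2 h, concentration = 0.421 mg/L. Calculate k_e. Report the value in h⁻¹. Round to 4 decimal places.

k = ln(C₁/C₂) / (t₂ − t₁) = ln(1.84/0.421) / (72.2 − 26.7)
  = 1.475 / 45.50 = 0.03242 h⁻¹

0.0324 h⁻¹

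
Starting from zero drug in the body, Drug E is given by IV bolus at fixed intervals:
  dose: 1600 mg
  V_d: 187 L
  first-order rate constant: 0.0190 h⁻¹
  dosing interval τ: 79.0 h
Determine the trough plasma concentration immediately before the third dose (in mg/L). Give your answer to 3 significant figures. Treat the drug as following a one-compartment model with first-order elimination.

C₀ per dose = Dose / Vd = 1600 / 187 = 8.556 mg/L
Fraction remaining after one interval: r = e^(−kτ) = e^(−0.01900 × 79.0) = 0.2229
Before dose 3, 2 doses have been given (aged 1τ, 2τ).
C_trough = C₀ × (r + r²) = 8.556 × (0.2229 + 0.04968) = 2.332 mg/L

2.33 mg/L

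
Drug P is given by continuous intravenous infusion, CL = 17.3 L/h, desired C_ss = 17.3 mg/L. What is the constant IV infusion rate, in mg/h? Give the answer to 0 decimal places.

299 mg/h

At steady state, infusion rate R₀ = Css × CL = 17.3 × 17.30 = 299.3 mg/h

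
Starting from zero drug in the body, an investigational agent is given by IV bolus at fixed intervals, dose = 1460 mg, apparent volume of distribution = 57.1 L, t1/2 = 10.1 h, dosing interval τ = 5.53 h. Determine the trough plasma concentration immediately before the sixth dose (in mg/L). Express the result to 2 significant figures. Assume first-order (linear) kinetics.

C₀ per dose = Dose / Vd = 1460 / 57.1 = 25.57 mg/L
k = ln2 / t½ = 0.693147 / 10.1 = 0.06863 h⁻¹
Fraction remaining after one interval: r = e^(−kτ) = e^(−0.06863 × 5.53) = 0.6842
Before dose 6, 5 doses have been given (aged 1τ, 2τ, 3τ, 4τ, 5τ).
C_trough = C₀ × (r + r² + … + r^5) = C₀ × r(1−r^5)/(1−r)
        = 25.57 × 0.6842 × (1 − 0.1499) / (1 − 0.6842) = 47.09 mg/L

47 mg/L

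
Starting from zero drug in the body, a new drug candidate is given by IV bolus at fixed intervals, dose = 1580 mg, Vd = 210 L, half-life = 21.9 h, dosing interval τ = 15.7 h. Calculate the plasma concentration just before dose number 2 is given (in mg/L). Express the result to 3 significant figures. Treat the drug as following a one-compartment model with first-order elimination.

C₀ per dose = Dose / Vd = 1580 / 210 = 7.524 mg/L
k = ln2 / t½ = 0.693147 / 21.9 = 0.03165 h⁻¹
Fraction remaining after one interval: r = e^(−kτ) = e^(−0.03165 × 15.7) = 0.6084
Before dose 2, 1 dose has been given (aged 1τ).
C_trough = C₀ × r = 7.524 × 0.6084 = 4.578 mg/L

4.58 mg/L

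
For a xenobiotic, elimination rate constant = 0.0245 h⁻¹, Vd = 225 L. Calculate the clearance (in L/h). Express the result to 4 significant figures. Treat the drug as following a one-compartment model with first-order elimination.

5.513 L/h

CL = k × Vd = 0.0245 × 225 = 5.513 L/h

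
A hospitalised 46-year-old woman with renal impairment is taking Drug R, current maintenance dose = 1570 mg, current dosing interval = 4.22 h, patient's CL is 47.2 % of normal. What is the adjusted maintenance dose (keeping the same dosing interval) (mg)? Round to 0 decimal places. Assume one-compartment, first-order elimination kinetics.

To keep the same average steady-state level, dosing rate must scale with clearance.
CL ratio = 47.2 / 100 = 0.4720
New dose (same interval) = 1570 × 0.4720 = 741.0 mg

741 mg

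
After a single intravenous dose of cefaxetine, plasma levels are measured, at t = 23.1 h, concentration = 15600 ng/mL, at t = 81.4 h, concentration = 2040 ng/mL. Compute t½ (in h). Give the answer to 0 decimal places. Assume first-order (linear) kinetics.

20 h

k = ln(C₁/C₂) / (t₂ − t₁) = ln(15600/2040) / (81.4 − 23.1)
  = 2.034 / 58.30 = 0.03489 h⁻¹
t½ = ln2 / k = 0.693147 / 0.03489 = 19.87 h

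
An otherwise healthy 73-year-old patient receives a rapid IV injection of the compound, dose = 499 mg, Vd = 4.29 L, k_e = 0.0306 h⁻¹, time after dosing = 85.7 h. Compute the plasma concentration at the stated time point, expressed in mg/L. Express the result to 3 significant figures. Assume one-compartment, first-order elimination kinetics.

C₀ = Dose / Vd = 499.0 / 4.29 = 116.3 mg/L
C = C₀ · e^(−k·t) = 116.3 × e^(−0.03060 × 85.7)
  = 116.3 × 0.07263 = 8.447 mg/L

8.45 mg/L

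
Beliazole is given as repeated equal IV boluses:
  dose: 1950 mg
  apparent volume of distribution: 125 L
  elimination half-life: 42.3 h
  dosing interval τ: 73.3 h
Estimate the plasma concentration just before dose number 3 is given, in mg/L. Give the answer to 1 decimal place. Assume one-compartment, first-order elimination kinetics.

6.1 mg/L

C₀ per dose = Dose / Vd = 1950 / 125 = 15.60 mg/L
k = ln2 / t½ = 0.693147 / 42.3 = 0.01639 h⁻¹
Fraction remaining after one interval: r = e^(−kτ) = e^(−0.01639 × 73.3) = 0.3008
Before dose 3, 2 doses have been given (aged 1τ, 2τ).
C_trough = C₀ × (r + r²) = 15.60 × (0.3008 + 0.09048) = 6.104 mg/L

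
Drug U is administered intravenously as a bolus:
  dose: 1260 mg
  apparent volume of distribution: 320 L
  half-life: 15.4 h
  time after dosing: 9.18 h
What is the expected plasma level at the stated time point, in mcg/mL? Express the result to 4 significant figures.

2.605 mcg/mL

C₀ = Dose / Vd = 1260 / 320 = 3.938 mg/L
k = ln2 / t½ = 0.693147 / 15.4 = 0.04501 h⁻¹
C = C₀ · e^(−k·t) = 3.938 × e^(−0.04501 × 9.18)
  = 3.938 × 0.6615 = 2.605 mg/L
(2.605 mg/L = 2.605 mcg/mL)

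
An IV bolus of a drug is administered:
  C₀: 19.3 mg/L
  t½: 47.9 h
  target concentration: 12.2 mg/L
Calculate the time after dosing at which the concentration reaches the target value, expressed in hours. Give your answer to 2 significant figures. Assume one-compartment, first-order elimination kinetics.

32 h

k = ln2 / t½ = 0.693147 / 47.9 = 0.01447 h⁻¹
t = ln(C₀ / C) / k = ln(19.30 / 12.2) / 0.01447
  = ln(1.582) / 0.01447 = 0.4587 / 0.01447 = 31.70 h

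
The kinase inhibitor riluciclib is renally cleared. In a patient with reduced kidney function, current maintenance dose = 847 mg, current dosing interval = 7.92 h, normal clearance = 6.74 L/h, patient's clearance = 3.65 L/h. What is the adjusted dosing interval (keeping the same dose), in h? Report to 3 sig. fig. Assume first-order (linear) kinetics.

To keep the same average steady-state level, dosing rate must scale with clearance.
CL ratio = 3.65 / 6.74 = 0.5415
New interval (same dose) = 7.92 / 0.5415 = 14.63 h

14.6 h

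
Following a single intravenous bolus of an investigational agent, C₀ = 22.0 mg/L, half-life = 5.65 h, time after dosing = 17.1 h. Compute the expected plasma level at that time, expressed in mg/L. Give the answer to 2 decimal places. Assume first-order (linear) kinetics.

k = ln2 / t½ = 0.693147 / 5.65 = 0.1227 h⁻¹
C = C₀ · e^(−k·t) = 22.00 × e^(−0.1227 × 17.1)
  = 22.00 × 0.1227 = 2.699 mg/L

2.70 mg/L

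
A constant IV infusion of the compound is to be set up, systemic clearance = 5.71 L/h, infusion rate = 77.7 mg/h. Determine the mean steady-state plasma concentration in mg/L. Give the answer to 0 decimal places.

At steady state Css = R₀ / CL = 77.7 / 5.710 = 13.61 mg/L

14 mg/L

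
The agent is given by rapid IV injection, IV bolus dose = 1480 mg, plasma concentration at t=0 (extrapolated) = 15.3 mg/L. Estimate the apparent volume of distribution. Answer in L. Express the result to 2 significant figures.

97 L

Vd = Dose / C₀ = 1480 / 15.3 = 96.73 L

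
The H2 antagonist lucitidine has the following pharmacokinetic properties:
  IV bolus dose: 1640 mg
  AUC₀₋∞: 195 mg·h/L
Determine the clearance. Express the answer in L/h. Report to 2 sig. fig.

8.4 L/h

CL = Dose / AUC = 1640 / 195 = 8.410 L/h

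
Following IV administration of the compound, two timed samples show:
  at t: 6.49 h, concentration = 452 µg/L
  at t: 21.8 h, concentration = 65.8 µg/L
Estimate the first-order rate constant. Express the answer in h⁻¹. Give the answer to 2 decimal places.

k = ln(C₁/C₂) / (t₂ − t₁) = ln(452/65.8) / (21.8 − 6.49)
  = 1.927 / 15.31 = 0.1259 h⁻¹

0.13 h⁻¹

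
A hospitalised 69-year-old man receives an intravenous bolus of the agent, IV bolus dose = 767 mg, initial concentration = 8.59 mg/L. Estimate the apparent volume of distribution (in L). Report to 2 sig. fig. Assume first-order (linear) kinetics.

89 L

Vd = Dose / C₀ = 767.0 / 8.59 = 89.29 L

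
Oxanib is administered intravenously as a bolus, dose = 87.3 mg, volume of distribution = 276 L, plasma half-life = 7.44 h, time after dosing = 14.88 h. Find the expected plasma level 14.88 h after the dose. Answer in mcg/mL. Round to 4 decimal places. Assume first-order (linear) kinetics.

C₀ = Dose / Vd = 87.30 / 276 = 0.3163 mg/L
k = ln2 / t½ = 0.693147 / 7.44 = 0.09316 h⁻¹
t / t½ = 14.88 / 7.44 = 2 half-lives
C = C₀ × (1/2)^2 = 0.3163 × 0.2500 = 0.07908 mg/L
(0.07908 mg/L = 0.07908 mcg/mL)

0.0791 mcg/mL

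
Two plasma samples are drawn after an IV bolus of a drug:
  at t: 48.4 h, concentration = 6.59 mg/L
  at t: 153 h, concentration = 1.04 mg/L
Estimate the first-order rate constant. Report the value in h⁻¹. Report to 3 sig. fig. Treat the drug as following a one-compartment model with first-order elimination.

k = ln(C₁/C₂) / (t₂ − t₁) = ln(6.59/1.04) / (153 − 48.4)
  = 1.846 / 104.6 = 0.01765 h⁻¹

0.0177 h⁻¹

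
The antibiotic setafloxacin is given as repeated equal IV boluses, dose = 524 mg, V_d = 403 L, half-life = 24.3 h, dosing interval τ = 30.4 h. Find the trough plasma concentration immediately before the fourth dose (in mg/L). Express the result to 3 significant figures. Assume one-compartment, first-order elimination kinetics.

0.872 mg/L

C₀ per dose = Dose / Vd = 524 / 403 = 1.300 mg/L
k = ln2 / t½ = 0.693147 / 24.3 = 0.02852 h⁻¹
Fraction remaining after one interval: r = e^(−kτ) = e^(−0.02852 × 30.4) = 0.4202
Before dose 4, 3 doses have been given (aged 1τ, 2τ, 3τ).
C_trough = C₀ × (r + r² + … + r^3) = C₀ × r(1−r^3)/(1−r)
        = 1.300 × 0.4202 × (1 − 0.07419) / (1 − 0.4202) = 0.8723 mg/L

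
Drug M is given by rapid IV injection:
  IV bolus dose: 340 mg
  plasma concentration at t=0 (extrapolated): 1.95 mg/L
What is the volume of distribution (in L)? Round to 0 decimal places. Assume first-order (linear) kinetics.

Vd = Dose / C₀ = 340.0 / 1.95 = 174.4 L

174 L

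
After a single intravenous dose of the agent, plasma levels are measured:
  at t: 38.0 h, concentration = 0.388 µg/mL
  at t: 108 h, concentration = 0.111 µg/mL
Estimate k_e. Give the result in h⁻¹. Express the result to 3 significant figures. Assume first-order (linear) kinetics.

0.0179 h⁻¹

k = ln(C₁/C₂) / (t₂ − t₁) = ln(0.388/0.111) / (108 − 38.0)
  = 1.251 / 70.00 = 0.01787 h⁻¹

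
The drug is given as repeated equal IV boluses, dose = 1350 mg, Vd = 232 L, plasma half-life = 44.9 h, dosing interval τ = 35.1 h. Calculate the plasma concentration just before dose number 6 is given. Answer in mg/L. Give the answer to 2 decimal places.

7.55 mg/L

C₀ per dose = Dose / Vd = 1350 / 232 = 5.819 mg/L
k = ln2 / t½ = 0.693147 / 44.9 = 0.01544 h⁻¹
Fraction remaining after one interval: r = e^(−kτ) = e^(−0.01544 × 35.1) = 0.5816
Before dose 6, 5 doses have been given (aged 1τ, 2τ, 3τ, 4τ, 5τ).
C_trough = C₀ × (r + r² + … + r^5) = C₀ × r(1−r^5)/(1−r)
        = 5.819 × 0.5816 × (1 − 0.06655) / (1 − 0.5816) = 7.550 mg/L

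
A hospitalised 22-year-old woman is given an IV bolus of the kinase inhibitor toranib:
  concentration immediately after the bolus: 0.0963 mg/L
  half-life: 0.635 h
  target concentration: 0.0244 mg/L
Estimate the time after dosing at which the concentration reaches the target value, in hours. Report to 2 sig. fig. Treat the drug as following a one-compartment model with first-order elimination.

k = ln2 / t½ = 0.693147 / 0.635 = 1.092 h⁻¹
t = ln(C₀ / C) / k = ln(0.09630 / 0.0244) / 1.092
  = ln(3.947) / 1.092 = 1.373 / 1.092 = 1.257 h

1.3 h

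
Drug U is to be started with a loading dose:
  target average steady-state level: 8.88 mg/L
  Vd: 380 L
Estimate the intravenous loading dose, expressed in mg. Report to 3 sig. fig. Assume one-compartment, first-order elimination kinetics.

3370 mg

LD = Css × Vd = 8.88 × 380 = 3374 mg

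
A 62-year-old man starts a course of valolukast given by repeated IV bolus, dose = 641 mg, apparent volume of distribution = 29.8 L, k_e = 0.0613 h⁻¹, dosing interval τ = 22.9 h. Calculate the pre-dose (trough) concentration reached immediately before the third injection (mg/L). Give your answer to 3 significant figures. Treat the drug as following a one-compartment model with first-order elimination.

C₀ per dose = Dose / Vd = 641 / 29.8 = 21.51 mg/L
Fraction remaining after one interval: r = e^(−kτ) = e^(−0.06130 × 22.9) = 0.2457
Before dose 3, 2 doses have been given (aged 1τ, 2τ).
C_trough = C₀ × (r + r²) = 21.51 × (0.2457 + 0.06037) = 6.584 mg/L

6.58 mg/L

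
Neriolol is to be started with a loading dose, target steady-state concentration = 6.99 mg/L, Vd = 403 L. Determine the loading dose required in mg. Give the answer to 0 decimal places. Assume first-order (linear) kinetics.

LD = Css × Vd = 6.99 × 403 = 2817 mg

2817 mg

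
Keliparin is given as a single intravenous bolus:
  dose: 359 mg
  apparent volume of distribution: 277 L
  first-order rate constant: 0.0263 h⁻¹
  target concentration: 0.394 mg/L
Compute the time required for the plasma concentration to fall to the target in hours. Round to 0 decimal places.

C₀ = Dose / Vd = 359.0 / 277 = 1.296 mg/L
t = ln(C₀ / C) / k = ln(1.296 / 0.394) / 0.02630
  = ln(3.289) / 0.02630 = 1.191 / 0.02630 = 45.29 h

45 h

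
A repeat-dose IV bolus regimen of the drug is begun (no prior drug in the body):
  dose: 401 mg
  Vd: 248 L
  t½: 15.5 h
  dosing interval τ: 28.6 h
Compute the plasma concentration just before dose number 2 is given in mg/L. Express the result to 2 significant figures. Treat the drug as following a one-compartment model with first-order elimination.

C₀ per dose = Dose / Vd = 401 / 248 = 1.617 mg/L
k = ln2 / t½ = 0.693147 / 15.5 = 0.04472 h⁻¹
Fraction remaining after one interval: r = e^(−kτ) = e^(−0.04472 × 28.6) = 0.2783
Before dose 2, 1 dose has been given (aged 1τ).
C_trough = C₀ × r = 1.617 × 0.2783 = 0.4500 mg/L

0.45 mg/L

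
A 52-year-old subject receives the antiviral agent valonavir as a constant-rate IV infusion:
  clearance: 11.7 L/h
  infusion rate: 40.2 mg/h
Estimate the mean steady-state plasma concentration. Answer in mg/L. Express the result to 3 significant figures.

At steady state Css = R₀ / CL = 40.2 / 11.70 = 3.436 mg/L

3.44 mg/L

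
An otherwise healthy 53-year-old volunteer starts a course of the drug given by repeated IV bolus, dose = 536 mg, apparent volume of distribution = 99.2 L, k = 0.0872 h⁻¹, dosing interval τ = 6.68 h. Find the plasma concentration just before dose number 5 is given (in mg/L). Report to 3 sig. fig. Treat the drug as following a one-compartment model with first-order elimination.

C₀ per dose = Dose / Vd = 536 / 99.2 = 5.403 mg/L
Fraction remaining after one interval: r = e^(−kτ) = e^(−0.08720 × 6.68) = 0.5585
Before dose 5, 4 doses have been given (aged 1τ, 2τ, 3τ, 4τ).
C_trough = C₀ × (r + r² + … + r^4) = C₀ × r(1−r^4)/(1−r)
        = 5.403 × 0.5585 × (1 − 0.09730) / (1 − 0.5585) = 6.170 mg/L

6.17 mg/L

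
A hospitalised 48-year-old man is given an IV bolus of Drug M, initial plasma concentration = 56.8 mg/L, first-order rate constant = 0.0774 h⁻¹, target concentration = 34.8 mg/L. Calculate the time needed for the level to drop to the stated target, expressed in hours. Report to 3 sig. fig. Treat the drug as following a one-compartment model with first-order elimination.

6.33 h

t = ln(C₀ / C) / k = ln(56.80 / 34.8) / 0.07740
  = ln(1.632) / 0.07740 = 0.4898 / 0.07740 = 6.328 h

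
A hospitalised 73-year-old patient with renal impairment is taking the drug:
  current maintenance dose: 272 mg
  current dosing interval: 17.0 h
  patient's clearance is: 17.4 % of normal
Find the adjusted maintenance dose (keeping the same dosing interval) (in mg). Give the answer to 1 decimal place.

47.3 mg

To keep the same average steady-state level, dosing rate must scale with clearance.
CL ratio = 17.4 / 100 = 0.1740
New dose (same interval) = 272 × 0.1740 = 47.33 mg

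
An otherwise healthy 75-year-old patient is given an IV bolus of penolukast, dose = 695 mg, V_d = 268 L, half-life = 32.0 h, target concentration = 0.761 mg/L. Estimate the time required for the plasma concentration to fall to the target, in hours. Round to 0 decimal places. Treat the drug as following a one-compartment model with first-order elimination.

57 h

C₀ = Dose / Vd = 695.0 / 268 = 2.593 mg/L
k = ln2 / t½ = 0.693147 / 32.0 = 0.02166 h⁻¹
t = ln(C₀ / C) / k = ln(2.593 / 0.761) / 0.02166
  = ln(3.407) / 0.02166 = 1.226 / 0.02166 = 56.60 h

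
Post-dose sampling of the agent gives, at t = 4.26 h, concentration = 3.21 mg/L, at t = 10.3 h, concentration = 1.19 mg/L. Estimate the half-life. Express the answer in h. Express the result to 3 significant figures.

k = ln(C₁/C₂) / (t₂ − t₁) = ln(3.21/1.19) / (10.3 − 4.26)
  = 0.9923 / 6.040 = 0.1643 h⁻¹
t½ = ln2 / k = 0.693147 / 0.1643 = 4.219 h

4.22 h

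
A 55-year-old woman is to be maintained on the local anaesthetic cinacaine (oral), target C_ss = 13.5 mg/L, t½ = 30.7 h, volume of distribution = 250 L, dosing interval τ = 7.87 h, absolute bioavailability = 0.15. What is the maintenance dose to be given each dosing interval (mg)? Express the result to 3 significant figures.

4000 mg

k = ln2 / t½ = 0.693147 / 30.7 = 0.02258 h⁻¹
CL = k × Vd = 0.02258 × 250 = 5.645 L/h
At steady state, F × (Dose/τ) = Css × CL.
Dose = Css × CL × τ / F = 13.5 × 5.645 × 7.87 / 0.15 = 3998 mg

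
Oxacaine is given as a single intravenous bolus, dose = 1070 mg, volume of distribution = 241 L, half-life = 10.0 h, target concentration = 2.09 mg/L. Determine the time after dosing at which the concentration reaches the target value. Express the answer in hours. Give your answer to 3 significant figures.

C₀ = Dose / Vd = 1070 / 241 = 4.440 mg/L
k = ln2 / t½ = 0.693147 / 10.0 = 0.06931 h⁻¹
t = ln(C₀ / C) / k = ln(4.440 / 2.09) / 0.06931
  = ln(2.124) / 0.06931 = 0.7533 / 0.06931 = 10.87 h

10.9 h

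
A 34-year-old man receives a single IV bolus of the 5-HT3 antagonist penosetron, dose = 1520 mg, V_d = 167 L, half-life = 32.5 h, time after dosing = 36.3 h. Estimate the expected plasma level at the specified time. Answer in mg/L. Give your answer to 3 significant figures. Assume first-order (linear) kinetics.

C₀ = Dose / Vd = 1520 / 167 = 9.102 mg/L
k = ln2 / t½ = 0.693147 / 32.5 = 0.02133 h⁻¹
C = C₀ · e^(−k·t) = 9.102 × e^(−0.02133 × 36.3)
  = 9.102 × 0.4610 = 4.196 mg/L

4.20 mg/L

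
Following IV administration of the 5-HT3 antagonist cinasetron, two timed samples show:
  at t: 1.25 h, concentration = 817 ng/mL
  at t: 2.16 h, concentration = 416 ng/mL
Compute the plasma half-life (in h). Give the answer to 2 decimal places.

0.93 h

k = ln(C₁/C₂) / (t₂ − t₁) = ln(817/416) / (2.16 − 1.25)
  = 0.6750 / 0.9100 = 0.7418 h⁻¹
t½ = ln2 / k = 0.693147 / 0.7418 = 0.9344 h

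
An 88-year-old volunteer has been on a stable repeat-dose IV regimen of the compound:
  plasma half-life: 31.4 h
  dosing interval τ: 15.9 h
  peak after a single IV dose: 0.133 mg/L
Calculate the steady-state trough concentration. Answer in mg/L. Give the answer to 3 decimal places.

k = ln2 / t½ = 0.693147 / 31.4 = 0.02207 h⁻¹
e^(−kτ) = e^(−0.02207 × 15.9) = 0.7040
Accumulation ratio R = 1 / (1 − e^(−kτ)) = 1 / (1 − 0.7040) = 3.378
Steady-state trough = C₀ × R × e^(−kτ) = 0.133 × 3.378 × 0.7040 = 0.3163 mg/L

0.316 mg/L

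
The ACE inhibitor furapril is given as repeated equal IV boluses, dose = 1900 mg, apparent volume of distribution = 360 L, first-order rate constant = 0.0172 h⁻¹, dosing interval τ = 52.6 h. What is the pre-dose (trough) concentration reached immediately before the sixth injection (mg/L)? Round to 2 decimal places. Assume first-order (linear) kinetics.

C₀ per dose = Dose / Vd = 1900 / 360 = 5.278 mg/L
Fraction remaining after one interval: r = e^(−kτ) = e^(−0.01720 × 52.6) = 0.4047
Before dose 6, 5 doses have been given (aged 1τ, 2τ, 3τ, 4τ, 5τ).
C_trough = C₀ × (r + r² + … + r^5) = C₀ × r(1−r^5)/(1−r)
        = 5.278 × 0.4047 × (1 − 0.01086) / (1 − 0.4047) = 3.549 mg/L

3.55 mg/L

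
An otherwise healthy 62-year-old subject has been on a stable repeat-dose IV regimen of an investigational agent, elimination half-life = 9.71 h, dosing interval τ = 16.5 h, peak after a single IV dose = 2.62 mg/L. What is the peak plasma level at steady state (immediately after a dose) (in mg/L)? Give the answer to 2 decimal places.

k = ln2 / t½ = 0.693147 / 9.71 = 0.07138 h⁻¹
e^(−kτ) = e^(−0.07138 × 16.5) = 0.3080
Accumulation ratio R = 1 / (1 − e^(−kτ)) = 1 / (1 − 0.3080) = 1.445
Steady-state peak = C₀ × R = 2.62 × 1.445 = 3.786 mg/L

3.79 mg/L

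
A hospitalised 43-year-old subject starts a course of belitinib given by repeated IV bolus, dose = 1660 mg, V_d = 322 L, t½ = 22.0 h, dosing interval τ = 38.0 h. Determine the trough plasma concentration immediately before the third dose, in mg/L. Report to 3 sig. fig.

2.03 mg/L

C₀ per dose = Dose / Vd = 1660 / 322 = 5.155 mg/L
k = ln2 / t½ = 0.693147 / 22.0 = 0.03151 h⁻¹
Fraction remaining after one interval: r = e^(−kτ) = e^(−0.03151 × 38.0) = 0.3020
Before dose 3, 2 doses have been given (aged 1τ, 2τ).
C_trough = C₀ × (r + r²) = 5.155 × (0.3020 + 0.09120) = 2.027 mg/L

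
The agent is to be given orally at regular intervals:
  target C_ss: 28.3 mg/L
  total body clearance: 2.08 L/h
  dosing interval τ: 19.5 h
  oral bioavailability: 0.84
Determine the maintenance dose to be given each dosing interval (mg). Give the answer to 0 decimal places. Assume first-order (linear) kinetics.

1366 mg

At steady state, F × (Dose/τ) = Css × CL.
Dose = Css × CL × τ / F = 28.3 × 2.080 × 19.5 / 0.84 = 1366 mg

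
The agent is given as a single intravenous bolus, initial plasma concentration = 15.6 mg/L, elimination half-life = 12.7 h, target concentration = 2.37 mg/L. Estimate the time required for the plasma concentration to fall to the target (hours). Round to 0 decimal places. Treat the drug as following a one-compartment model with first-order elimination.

35 h

k = ln2 / t½ = 0.693147 / 12.7 = 0.05458 h⁻¹
t = ln(C₀ / C) / k = ln(15.60 / 2.37) / 0.05458
  = ln(6.582) / 0.05458 = 1.884 / 0.05458 = 34.52 h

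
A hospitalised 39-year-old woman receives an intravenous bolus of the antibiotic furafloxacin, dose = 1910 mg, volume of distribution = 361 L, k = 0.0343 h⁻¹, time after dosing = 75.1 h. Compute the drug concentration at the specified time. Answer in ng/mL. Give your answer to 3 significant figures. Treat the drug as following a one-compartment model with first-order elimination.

403 ng/mL

C₀ = Dose / Vd = 1910 / 361 = 5.291 mg/L
C = C₀ · e^(−k·t) = 5.291 × e^(−0.03430 × 75.1)
  = 5.291 × 0.07608 = 0.4025 mg/L
Convert: 0.4025 mg/L × 1000 = 402.5 ng/mL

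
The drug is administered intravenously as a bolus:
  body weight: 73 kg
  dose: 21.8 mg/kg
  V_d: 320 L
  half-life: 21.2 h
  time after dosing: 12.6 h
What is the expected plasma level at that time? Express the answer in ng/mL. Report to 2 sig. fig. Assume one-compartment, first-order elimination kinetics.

Total dose = 21.8 × 73 = 1591 mg
C₀ = Dose / Vd = 1591 / 320 = 4.972 mg/L
k = ln2 / t½ = 0.693147 / 21.2 = 0.03270 h⁻¹
C = C₀ · e^(−k·t) = 4.972 × e^(−0.03270 × 12.6)
  = 4.972 × 0.6623 = 3.293 mg/L
Convert: 3.293 mg/L × 1000 = 3293 ng/mL

3300 ng/mL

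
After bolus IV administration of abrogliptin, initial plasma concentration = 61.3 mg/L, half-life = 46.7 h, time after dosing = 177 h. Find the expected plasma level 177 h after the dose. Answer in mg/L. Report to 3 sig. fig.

4.43 mg/L

k = ln2 / t½ = 0.693147 / 46.7 = 0.01484 h⁻¹
C = C₀ · e^(−k·t) = 61.30 × e^(−0.01484 × 177)
  = 61.30 × 0.07232 = 4.433 mg/L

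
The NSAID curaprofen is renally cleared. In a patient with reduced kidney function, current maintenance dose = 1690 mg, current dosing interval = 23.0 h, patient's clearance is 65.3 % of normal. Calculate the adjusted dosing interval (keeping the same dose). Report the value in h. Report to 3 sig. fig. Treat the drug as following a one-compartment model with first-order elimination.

To keep the same average steady-state level, dosing rate must scale with clearance.
CL ratio = 65.3 / 100 = 0.6530
New interval (same dose) = 23.0 / 0.6530 = 35.22 h

35.2 h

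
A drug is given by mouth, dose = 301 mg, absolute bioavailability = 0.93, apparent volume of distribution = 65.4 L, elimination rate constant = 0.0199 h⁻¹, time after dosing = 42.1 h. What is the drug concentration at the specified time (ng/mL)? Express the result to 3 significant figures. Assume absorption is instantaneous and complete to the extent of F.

1850 ng/mL

Amount reaching circulation = F × Dose = 0.93 × 301.0 = 279.9 mg
C₀ = F·Dose / Vd = 279.9 / 65.4 = 4.280 mg/L
C = C₀ · e^(−k·t) = 4.280 × e^(−0.01990 × 42.1)
  = 4.280 × 0.4327 = 1.852 mg/L
Convert: 1.852 mg/L × 1000 = 1852 ng/mL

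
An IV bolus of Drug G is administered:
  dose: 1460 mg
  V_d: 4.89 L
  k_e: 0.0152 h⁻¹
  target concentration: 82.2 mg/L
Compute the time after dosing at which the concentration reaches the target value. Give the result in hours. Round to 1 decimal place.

84.9 h

C₀ = Dose / Vd = 1460 / 4.89 = 298.6 mg/L
t = ln(C₀ / C) / k = ln(298.6 / 82.2) / 0.01520
  = ln(3.633) / 0.01520 = 1.290 / 0.01520 = 84.87 h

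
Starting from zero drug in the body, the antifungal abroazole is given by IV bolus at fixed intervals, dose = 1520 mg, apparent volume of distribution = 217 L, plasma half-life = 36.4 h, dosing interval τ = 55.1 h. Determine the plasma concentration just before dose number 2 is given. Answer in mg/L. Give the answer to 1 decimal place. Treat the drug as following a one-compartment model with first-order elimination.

C₀ per dose = Dose / Vd = 1520 / 217 = 7.005 mg/L
k = ln2 / t½ = 0.693147 / 36.4 = 0.01904 h⁻¹
Fraction remaining after one interval: r = e^(−kτ) = e^(−0.01904 × 55.1) = 0.3503
Before dose 2, 1 dose has been given (aged 1τ).
C_trough = C₀ × r = 7.005 × 0.3503 = 2.454 mg/L

2.5 mg/L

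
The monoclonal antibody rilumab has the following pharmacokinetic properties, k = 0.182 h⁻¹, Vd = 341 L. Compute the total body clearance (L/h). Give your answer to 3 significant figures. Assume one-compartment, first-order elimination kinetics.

62.1 L/h

CL = k × Vd = 0.182 × 341 = 62.06 L/h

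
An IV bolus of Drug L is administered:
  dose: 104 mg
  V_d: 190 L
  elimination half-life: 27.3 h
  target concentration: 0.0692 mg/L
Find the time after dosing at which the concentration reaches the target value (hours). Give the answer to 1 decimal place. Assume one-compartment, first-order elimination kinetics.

81.5 h

C₀ = Dose / Vd = 104.0 / 190 = 0.5474 mg/L
k = ln2 / t½ = 0.693147 / 27.3 = 0.02539 h⁻¹
t = ln(C₀ / C) / k = ln(0.5474 / 0.0692) / 0.02539
  = ln(7.910) / 0.02539 = 2.068 / 0.02539 = 81.45 h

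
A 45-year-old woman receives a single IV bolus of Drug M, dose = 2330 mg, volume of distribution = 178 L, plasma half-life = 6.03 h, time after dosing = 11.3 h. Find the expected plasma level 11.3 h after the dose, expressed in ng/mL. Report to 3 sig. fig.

3570 ng/mL

C₀ = Dose / Vd = 2330 / 178 = 13.09 mg/L
k = ln2 / t½ = 0.693147 / 6.03 = 0.1149 h⁻¹
C = C₀ · e^(−k·t) = 13.09 × e^(−0.1149 × 11.3)
  = 13.09 × 0.2730 = 3.574 mg/L
Convert: 3.574 mg/L × 1000 = 3574 ng/mL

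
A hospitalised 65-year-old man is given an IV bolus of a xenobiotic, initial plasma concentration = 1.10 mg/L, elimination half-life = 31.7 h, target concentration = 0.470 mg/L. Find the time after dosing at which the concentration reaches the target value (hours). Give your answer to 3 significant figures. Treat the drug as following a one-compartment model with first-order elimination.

k = ln2 / t½ = 0.693147 / 31.7 = 0.02187 h⁻¹
t = ln(C₀ / C) / k = ln(1.100 / 0.470) / 0.02187
  = ln(2.340) / 0.02187 = 0.8502 / 0.02187 = 38.88 h

38.9 h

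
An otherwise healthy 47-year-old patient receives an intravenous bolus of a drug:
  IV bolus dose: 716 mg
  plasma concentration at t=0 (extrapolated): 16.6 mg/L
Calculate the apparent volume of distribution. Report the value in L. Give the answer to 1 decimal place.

43.1 L

Vd = Dose / C₀ = 716.0 / 16.6 = 43.13 L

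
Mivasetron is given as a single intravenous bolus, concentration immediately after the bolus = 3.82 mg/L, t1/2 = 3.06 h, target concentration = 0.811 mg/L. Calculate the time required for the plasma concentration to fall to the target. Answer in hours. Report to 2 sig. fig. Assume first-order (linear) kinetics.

k = ln2 / t½ = 0.693147 / 3.06 = 0.2265 h⁻¹
t = ln(C₀ / C) / k = ln(3.820 / 0.811) / 0.2265
  = ln(4.710) / 0.2265 = 1.550 / 0.2265 = 6.843 h

6.8 h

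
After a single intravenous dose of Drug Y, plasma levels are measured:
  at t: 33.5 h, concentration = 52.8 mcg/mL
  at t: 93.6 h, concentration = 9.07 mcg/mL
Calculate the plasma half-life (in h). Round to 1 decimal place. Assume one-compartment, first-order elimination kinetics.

23.6 h

k = ln(C₁/C₂) / (t₂ − t₁) = ln(52.8/9.07) / (93.6 − 33.5)
  = 1.762 / 60.10 = 0.02932 h⁻¹
t½ = ln2 / k = 0.693147 / 0.02932 = 23.64 h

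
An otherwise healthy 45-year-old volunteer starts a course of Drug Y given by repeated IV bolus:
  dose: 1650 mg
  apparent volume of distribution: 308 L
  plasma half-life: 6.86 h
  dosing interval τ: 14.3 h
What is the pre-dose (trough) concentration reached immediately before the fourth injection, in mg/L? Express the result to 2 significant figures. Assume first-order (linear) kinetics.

C₀ per dose = Dose / Vd = 1650 / 308 = 5.357 mg/L
k = ln2 / t½ = 0.693147 / 6.86 = 0.1010 h⁻¹
Fraction remaining after one interval: r = e^(−kτ) = e^(−0.1010 × 14.3) = 0.2359
Before dose 4, 3 doses have been given (aged 1τ, 2τ, 3τ).
C_trough = C₀ × (r + r² + … + r^3) = C₀ × r(1−r^3)/(1−r)
        = 5.357 × 0.2359 × (1 − 0.01313) / (1 − 0.2359) = 1.632 mg/L

1.6 mg/L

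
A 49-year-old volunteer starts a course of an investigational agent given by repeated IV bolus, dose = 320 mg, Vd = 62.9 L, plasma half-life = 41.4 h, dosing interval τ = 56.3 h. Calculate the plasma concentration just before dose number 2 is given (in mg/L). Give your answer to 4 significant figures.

1.982 mg/L

C₀ per dose = Dose / Vd = 320 / 62.9 = 5.087 mg/L
k = ln2 / t½ = 0.693147 / 41.4 = 0.01674 h⁻¹
Fraction remaining after one interval: r = e^(−kτ) = e^(−0.01674 × 56.3) = 0.3897
Before dose 2, 1 dose has been given (aged 1τ).
C_trough = C₀ × r = 5.087 × 0.3897 = 1.982 mg/L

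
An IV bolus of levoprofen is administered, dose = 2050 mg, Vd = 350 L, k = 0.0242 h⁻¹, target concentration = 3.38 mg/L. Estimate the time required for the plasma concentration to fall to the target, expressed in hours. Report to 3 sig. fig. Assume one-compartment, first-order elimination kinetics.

C₀ = Dose / Vd = 2050 / 350 = 5.857 mg/L
t = ln(C₀ / C) / k = ln(5.857 / 3.38) / 0.02420
  = ln(1.733) / 0.02420 = 0.5499 / 0.02420 = 22.72 h

22.7 h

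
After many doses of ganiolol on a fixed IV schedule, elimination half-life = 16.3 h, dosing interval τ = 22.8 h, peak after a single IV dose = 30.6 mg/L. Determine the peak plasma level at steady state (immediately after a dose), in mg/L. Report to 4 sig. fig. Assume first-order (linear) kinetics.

k = ln2 / t½ = 0.693147 / 16.3 = 0.04252 h⁻¹
e^(−kτ) = e^(−0.04252 × 22.8) = 0.3793
Accumulation ratio R = 1 / (1 − e^(−kτ)) = 1 / (1 − 0.3793) = 1.611
Steady-state peak = C₀ × R = 30.6 × 1.611 = 49.30 mg/L

49.30 mg/L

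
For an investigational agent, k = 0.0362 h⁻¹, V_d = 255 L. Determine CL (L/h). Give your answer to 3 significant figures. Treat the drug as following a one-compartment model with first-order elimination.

CL = k × Vd = 0.0362 × 255 = 9.231 L/h

9.23 L/h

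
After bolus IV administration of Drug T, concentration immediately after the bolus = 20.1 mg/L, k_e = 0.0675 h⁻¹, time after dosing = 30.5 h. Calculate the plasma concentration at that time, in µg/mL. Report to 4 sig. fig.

2.565 µg/mL

C = C₀ · e^(−k·t) = 20.10 × e^(−0.06750 × 30.5)
  = 20.10 × 0.1276 = 2.565 mg/L
(2.565 mg/L = 2.565 µg/mL)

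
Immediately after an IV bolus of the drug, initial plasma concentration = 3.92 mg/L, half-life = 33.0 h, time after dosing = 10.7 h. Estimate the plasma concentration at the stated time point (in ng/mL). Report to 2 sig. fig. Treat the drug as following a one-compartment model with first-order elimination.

k = ln2 / t½ = 0.693147 / 33.0 = 0.02100 h⁻¹
C = C₀ · e^(−k·t) = 3.920 × e^(−0.02100 × 10.7)
  = 3.920 × 0.7988 = 3.131 mg/L
Convert: 3.131 mg/L × 1000 = 3131 ng/mL

3100 ng/mL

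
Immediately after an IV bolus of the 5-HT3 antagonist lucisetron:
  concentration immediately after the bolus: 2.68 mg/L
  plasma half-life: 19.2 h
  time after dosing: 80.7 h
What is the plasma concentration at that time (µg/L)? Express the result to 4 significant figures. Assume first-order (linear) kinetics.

k = ln2 / t½ = 0.693147 / 19.2 = 0.03610 h⁻¹
C = C₀ · e^(−k·t) = 2.680 × e^(−0.03610 × 80.7)
  = 2.680 × 0.05430 = 0.1455 mg/L
Convert: 0.1455 mg/L × 1000 = 145.5 µg/L

145.5 µg/L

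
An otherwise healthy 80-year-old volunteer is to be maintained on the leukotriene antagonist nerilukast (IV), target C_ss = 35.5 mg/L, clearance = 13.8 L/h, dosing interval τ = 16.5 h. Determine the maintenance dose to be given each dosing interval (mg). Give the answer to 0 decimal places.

8083 mg

At steady state, Dose/τ = Css × CL.
Dose = Css × CL × τ = 35.5 × 13.80 × 16.5 = 8083 mg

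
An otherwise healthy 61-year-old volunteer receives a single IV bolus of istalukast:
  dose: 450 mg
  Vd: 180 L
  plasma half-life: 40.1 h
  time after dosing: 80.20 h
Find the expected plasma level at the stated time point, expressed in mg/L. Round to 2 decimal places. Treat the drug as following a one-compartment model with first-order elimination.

0.63 mg/L

C₀ = Dose / Vd = 450.0 / 180 = 2.500 mg/L
k = ln2 / t½ = 0.693147 / 40.1 = 0.01729 h⁻¹
t / t½ = 80.20 / 40.1 = 2 half-lives
C = C₀ × (1/2)^2 = 2.500 × 0.2500 = 0.6250 mg/L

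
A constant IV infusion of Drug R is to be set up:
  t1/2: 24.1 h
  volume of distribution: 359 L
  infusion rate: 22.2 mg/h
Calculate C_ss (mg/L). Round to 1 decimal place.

2.2 mg/L

k = ln2 / t½ = 0.693147 / 24.1 = 0.02876 h⁻¹
CL = k × Vd = 0.02876 × 359 = 10.32 L/h
At steady state Css = R₀ / CL = 22.2 / 10.32 = 2.151 mg/L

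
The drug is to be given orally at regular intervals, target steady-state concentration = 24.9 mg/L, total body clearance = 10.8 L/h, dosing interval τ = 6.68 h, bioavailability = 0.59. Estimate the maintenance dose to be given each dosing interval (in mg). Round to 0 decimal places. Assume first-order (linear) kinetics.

At steady state, F × (Dose/τ) = Css × CL.
Dose = Css × CL × τ / F = 24.9 × 10.80 × 6.68 / 0.59 = 3045 mg

3045 mg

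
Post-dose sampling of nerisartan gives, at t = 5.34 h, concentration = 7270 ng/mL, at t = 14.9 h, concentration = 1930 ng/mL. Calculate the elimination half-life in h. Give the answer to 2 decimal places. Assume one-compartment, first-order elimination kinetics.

k = ln(C₁/C₂) / (t₂ − t₁) = ln(7270/1930) / (14.9 − 5.34)
  = 1.326 / 9.560 = 0.1387 h⁻¹
t½ = ln2 / k = 0.693147 / 0.1387 = 4.997 h

5.00 h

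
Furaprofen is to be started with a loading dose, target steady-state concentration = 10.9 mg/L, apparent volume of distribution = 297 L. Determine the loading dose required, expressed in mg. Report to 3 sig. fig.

3240 mg

LD = Css × Vd = 10.9 × 297 = 3237 mg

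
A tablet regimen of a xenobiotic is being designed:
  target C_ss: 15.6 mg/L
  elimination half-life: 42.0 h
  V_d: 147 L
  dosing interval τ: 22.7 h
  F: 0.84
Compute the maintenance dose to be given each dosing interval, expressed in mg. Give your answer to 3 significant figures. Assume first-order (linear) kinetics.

1020 mg

k = ln2 / t½ = 0.693147 / 42.0 = 0.01650 h⁻¹
CL = k × Vd = 0.01650 × 147 = 2.426 L/h
At steady state, F × (Dose/τ) = Css × CL.
Dose = Css × CL × τ / F = 15.6 × 2.426 × 22.7 / 0.84 = 1023 mg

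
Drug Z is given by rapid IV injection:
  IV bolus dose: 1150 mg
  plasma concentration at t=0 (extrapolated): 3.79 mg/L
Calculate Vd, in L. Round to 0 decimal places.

303 L

Vd = Dose / C₀ = 1150 / 3.79 = 303.4 L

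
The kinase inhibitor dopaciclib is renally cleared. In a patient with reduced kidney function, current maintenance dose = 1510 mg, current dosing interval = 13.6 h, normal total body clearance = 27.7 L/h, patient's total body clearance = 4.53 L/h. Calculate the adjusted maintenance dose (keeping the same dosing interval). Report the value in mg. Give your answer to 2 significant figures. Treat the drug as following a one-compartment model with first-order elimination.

To keep the same average steady-state level, dosing rate must scale with clearance.
CL ratio = 4.53 / 27.7 = 0.1635
New dose (same interval) = 1510 × 0.1635 = 246.9 mg

250 mg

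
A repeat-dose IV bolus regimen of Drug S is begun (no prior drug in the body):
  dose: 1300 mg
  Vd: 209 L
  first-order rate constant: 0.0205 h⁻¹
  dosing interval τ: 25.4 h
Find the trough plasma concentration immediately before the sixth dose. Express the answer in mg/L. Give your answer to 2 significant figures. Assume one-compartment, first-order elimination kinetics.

8.4 mg/L

C₀ per dose = Dose / Vd = 1300 / 209 = 6.220 mg/L
Fraction remaining after one interval: r = e^(−kτ) = e^(−0.02050 × 25.4) = 0.5941
Before dose 6, 5 doses have been given (aged 1τ, 2τ, 3τ, 4τ, 5τ).
C_trough = C₀ × (r + r² + … + r^5) = C₀ × r(1−r^5)/(1−r)
        = 6.220 × 0.5941 × (1 − 0.07401) / (1 − 0.5941) = 8.430 mg/L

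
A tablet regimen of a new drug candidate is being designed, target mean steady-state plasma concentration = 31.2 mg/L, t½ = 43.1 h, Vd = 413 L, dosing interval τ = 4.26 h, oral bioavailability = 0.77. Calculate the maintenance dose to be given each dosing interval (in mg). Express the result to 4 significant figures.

k = ln2 / t½ = 0.693147 / 43.1 = 0.01608 h⁻¹
CL = k × Vd = 0.01608 × 413 = 6.641 L/h
At steady state, F × (Dose/τ) = Css × CL.
Dose = Css × CL × τ / F = 31.2 × 6.641 × 4.26 / 0.77 = 1146 mg

1146 mg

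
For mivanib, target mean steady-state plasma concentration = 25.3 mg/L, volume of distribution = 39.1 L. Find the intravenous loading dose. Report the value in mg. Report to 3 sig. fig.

LD = Css × Vd = 25.3 × 39.1 = 989.2 mg

989 mg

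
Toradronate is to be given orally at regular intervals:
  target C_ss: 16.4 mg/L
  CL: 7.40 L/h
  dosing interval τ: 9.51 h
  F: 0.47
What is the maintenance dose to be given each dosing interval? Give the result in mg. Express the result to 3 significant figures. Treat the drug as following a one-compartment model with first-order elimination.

At steady state, F × (Dose/τ) = Css × CL.
Dose = Css × CL × τ / F = 16.4 × 7.400 × 9.51 / 0.47 = 2456 mg

2460 mg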